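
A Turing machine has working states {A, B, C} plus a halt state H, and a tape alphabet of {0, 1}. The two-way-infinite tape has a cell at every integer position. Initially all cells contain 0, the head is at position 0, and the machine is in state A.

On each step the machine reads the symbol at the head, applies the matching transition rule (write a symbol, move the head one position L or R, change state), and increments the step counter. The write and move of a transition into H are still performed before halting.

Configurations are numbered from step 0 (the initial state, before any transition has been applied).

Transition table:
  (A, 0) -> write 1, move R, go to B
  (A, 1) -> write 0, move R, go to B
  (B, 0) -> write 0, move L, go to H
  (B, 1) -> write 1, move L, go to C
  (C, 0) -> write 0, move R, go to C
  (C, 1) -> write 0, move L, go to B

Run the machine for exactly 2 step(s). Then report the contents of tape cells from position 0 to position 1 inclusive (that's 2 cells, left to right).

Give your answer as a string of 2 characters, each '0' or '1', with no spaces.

Step 1: in state A at pos 0, read 0 -> (A,0)->write 1,move R,goto B. Now: state=B, head=1, tape[-1..2]=0100 (head:   ^)
Step 2: in state B at pos 1, read 0 -> (B,0)->write 0,move L,goto H. Now: state=H, head=0, tape[-1..2]=0100 (head:  ^)

Answer: 10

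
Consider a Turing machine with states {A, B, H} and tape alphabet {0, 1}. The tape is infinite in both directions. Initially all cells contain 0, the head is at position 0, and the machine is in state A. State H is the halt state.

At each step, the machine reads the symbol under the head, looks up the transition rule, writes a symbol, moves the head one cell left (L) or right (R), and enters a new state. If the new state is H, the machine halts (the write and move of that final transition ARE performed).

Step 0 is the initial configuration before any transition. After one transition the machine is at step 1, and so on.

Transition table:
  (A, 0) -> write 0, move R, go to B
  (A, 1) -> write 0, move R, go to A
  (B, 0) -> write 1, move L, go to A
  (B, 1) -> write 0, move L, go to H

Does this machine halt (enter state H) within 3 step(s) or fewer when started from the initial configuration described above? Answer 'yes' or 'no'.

Step 1: in state A at pos 0, read 0 -> (A,0)->write 0,move R,goto B. Now: state=B, head=1, tape[-1..2]=0000 (head:   ^)
Step 2: in state B at pos 1, read 0 -> (B,0)->write 1,move L,goto A. Now: state=A, head=0, tape[-1..2]=0010 (head:  ^)
Step 3: in state A at pos 0, read 0 -> (A,0)->write 0,move R,goto B. Now: state=B, head=1, tape[-1..2]=0010 (head:   ^)
After 3 step(s): state = B (not H) -> not halted within 3 -> no

Answer: no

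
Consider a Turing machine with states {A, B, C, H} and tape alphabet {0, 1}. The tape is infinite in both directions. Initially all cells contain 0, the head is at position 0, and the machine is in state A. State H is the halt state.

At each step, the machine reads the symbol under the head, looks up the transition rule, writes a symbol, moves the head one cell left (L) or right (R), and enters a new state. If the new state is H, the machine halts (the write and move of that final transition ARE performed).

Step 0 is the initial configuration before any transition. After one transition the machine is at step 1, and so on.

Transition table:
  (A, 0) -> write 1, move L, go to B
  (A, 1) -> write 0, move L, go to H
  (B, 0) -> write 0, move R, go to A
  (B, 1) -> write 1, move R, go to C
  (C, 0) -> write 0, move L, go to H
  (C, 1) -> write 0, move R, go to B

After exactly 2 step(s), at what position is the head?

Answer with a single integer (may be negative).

Answer: 0

Derivation:
Step 1: in state A at pos 0, read 0 -> (A,0)->write 1,move L,goto B. Now: state=B, head=-1, tape[-2..1]=0010 (head:  ^)
Step 2: in state B at pos -1, read 0 -> (B,0)->write 0,move R,goto A. Now: state=A, head=0, tape[-2..1]=0010 (head:   ^)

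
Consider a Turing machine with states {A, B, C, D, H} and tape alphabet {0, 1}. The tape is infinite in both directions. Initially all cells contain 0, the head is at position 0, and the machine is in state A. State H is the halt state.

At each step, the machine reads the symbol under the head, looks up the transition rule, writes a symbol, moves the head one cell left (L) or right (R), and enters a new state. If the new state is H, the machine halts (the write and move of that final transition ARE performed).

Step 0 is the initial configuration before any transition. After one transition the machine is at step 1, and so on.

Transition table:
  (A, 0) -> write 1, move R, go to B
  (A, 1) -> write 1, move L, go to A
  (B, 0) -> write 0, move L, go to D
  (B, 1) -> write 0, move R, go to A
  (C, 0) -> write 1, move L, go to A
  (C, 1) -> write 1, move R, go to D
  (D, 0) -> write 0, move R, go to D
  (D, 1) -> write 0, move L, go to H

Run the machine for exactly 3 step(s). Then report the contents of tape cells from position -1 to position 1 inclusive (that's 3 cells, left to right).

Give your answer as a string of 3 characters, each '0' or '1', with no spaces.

Answer: 000

Derivation:
Step 1: in state A at pos 0, read 0 -> (A,0)->write 1,move R,goto B. Now: state=B, head=1, tape[-1..2]=0100 (head:   ^)
Step 2: in state B at pos 1, read 0 -> (B,0)->write 0,move L,goto D. Now: state=D, head=0, tape[-1..2]=0100 (head:  ^)
Step 3: in state D at pos 0, read 1 -> (D,1)->write 0,move L,goto H. Now: state=H, head=-1, tape[-2..2]=00000 (head:  ^)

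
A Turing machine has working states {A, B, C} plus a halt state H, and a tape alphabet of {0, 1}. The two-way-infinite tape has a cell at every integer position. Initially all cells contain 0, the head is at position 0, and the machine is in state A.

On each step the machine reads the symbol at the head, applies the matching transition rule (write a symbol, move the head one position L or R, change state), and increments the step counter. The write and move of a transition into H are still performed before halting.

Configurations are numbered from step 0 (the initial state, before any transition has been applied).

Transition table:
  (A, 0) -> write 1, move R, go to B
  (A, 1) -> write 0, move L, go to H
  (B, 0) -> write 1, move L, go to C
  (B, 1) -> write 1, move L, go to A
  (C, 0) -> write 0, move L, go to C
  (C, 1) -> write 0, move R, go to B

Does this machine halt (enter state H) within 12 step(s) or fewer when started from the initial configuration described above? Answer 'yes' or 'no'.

Step 1: in state A at pos 0, read 0 -> (A,0)->write 1,move R,goto B. Now: state=B, head=1, tape[-1..2]=0100 (head:   ^)
Step 2: in state B at pos 1, read 0 -> (B,0)->write 1,move L,goto C. Now: state=C, head=0, tape[-1..2]=0110 (head:  ^)
Step 3: in state C at pos 0, read 1 -> (C,1)->write 0,move R,goto B. Now: state=B, head=1, tape[-1..2]=0010 (head:   ^)
Step 4: in state B at pos 1, read 1 -> (B,1)->write 1,move L,goto A. Now: state=A, head=0, tape[-1..2]=0010 (head:  ^)
Step 5: in state A at pos 0, read 0 -> (A,0)->write 1,move R,goto B. Now: state=B, head=1, tape[-1..2]=0110 (head:   ^)
Step 6: in state B at pos 1, read 1 -> (B,1)->write 1,move L,goto A. Now: state=A, head=0, tape[-1..2]=0110 (head:  ^)
Step 7: in state A at pos 0, read 1 -> (A,1)->write 0,move L,goto H. Now: state=H, head=-1, tape[-2..2]=00010 (head:  ^)
State H reached at step 7; 7 <= 12 -> yes

Answer: yes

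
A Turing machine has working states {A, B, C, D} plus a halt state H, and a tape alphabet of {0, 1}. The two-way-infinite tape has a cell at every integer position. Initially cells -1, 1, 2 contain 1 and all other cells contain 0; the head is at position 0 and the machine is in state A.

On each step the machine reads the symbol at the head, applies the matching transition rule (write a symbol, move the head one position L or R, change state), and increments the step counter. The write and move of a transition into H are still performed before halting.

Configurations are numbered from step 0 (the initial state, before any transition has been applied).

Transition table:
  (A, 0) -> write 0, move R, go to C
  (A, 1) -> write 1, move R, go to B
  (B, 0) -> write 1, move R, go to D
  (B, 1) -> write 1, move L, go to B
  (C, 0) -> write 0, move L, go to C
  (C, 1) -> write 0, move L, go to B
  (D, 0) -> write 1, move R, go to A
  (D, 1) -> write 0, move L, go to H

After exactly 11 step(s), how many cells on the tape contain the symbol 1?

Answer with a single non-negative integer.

Answer: 5

Derivation:
Step 1: in state A at pos 0, read 0 -> (A,0)->write 0,move R,goto C. Now: state=C, head=1, tape[-2..3]=010110 (head:    ^)
Step 2: in state C at pos 1, read 1 -> (C,1)->write 0,move L,goto B. Now: state=B, head=0, tape[-2..3]=010010 (head:   ^)
Step 3: in state B at pos 0, read 0 -> (B,0)->write 1,move R,goto D. Now: state=D, head=1, tape[-2..3]=011010 (head:    ^)
Step 4: in state D at pos 1, read 0 -> (D,0)->write 1,move R,goto A. Now: state=A, head=2, tape[-2..3]=011110 (head:     ^)
Step 5: in state A at pos 2, read 1 -> (A,1)->write 1,move R,goto B. Now: state=B, head=3, tape[-2..4]=0111100 (head:      ^)
Step 6: in state B at pos 3, read 0 -> (B,0)->write 1,move R,goto D. Now: state=D, head=4, tape[-2..5]=01111100 (head:       ^)
Step 7: in state D at pos 4, read 0 -> (D,0)->write 1,move R,goto A. Now: state=A, head=5, tape[-2..6]=011111100 (head:        ^)
Step 8: in state A at pos 5, read 0 -> (A,0)->write 0,move R,goto C. Now: state=C, head=6, tape[-2..7]=0111111000 (head:         ^)
Step 9: in state C at pos 6, read 0 -> (C,0)->write 0,move L,goto C. Now: state=C, head=5, tape[-2..7]=0111111000 (head:        ^)
Step 10: in state C at pos 5, read 0 -> (C,0)->write 0,move L,goto C. Now: state=C, head=4, tape[-2..7]=0111111000 (head:       ^)
Step 11: in state C at pos 4, read 1 -> (C,1)->write 0,move L,goto B. Now: state=B, head=3, tape[-2..7]=0111110000 (head:      ^)
Cells containing 1 after step 11: {-1, 0, 1, 2, 3} -> 5 cell(s)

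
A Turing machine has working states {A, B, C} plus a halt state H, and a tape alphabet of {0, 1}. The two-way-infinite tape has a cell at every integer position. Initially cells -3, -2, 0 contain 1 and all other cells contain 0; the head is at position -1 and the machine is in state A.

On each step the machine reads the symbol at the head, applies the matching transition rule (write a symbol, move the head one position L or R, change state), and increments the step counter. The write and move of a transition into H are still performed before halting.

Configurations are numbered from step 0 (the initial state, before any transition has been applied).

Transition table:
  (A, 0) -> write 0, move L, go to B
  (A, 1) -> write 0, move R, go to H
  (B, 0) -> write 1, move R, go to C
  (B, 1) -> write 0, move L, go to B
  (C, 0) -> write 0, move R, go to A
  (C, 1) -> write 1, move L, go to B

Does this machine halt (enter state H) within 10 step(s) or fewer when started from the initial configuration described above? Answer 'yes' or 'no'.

Step 1: in state A at pos -1, read 0 -> (A,0)->write 0,move L,goto B. Now: state=B, head=-2, tape[-4..1]=011010 (head:   ^)
Step 2: in state B at pos -2, read 1 -> (B,1)->write 0,move L,goto B. Now: state=B, head=-3, tape[-4..1]=010010 (head:  ^)
Step 3: in state B at pos -3, read 1 -> (B,1)->write 0,move L,goto B. Now: state=B, head=-4, tape[-5..1]=0000010 (head:  ^)
Step 4: in state B at pos -4, read 0 -> (B,0)->write 1,move R,goto C. Now: state=C, head=-3, tape[-5..1]=0100010 (head:   ^)
Step 5: in state C at pos -3, read 0 -> (C,0)->write 0,move R,goto A. Now: state=A, head=-2, tape[-5..1]=0100010 (head:    ^)
Step 6: in state A at pos -2, read 0 -> (A,0)->write 0,move L,goto B. Now: state=B, head=-3, tape[-5..1]=0100010 (head:   ^)
Step 7: in state B at pos -3, read 0 -> (B,0)->write 1,move R,goto C. Now: state=C, head=-2, tape[-5..1]=0110010 (head:    ^)
Step 8: in state C at pos -2, read 0 -> (C,0)->write 0,move R,goto A. Now: state=A, head=-1, tape[-5..1]=0110010 (head:     ^)
Step 9: in state A at pos -1, read 0 -> (A,0)->write 0,move L,goto B. Now: state=B, head=-2, tape[-5..1]=0110010 (head:    ^)
Step 10: in state B at pos -2, read 0 -> (B,0)->write 1,move R,goto C. Now: state=C, head=-1, tape[-5..1]=0111010 (head:     ^)
After 10 step(s): state = C (not H) -> not halted within 10 -> no

Answer: no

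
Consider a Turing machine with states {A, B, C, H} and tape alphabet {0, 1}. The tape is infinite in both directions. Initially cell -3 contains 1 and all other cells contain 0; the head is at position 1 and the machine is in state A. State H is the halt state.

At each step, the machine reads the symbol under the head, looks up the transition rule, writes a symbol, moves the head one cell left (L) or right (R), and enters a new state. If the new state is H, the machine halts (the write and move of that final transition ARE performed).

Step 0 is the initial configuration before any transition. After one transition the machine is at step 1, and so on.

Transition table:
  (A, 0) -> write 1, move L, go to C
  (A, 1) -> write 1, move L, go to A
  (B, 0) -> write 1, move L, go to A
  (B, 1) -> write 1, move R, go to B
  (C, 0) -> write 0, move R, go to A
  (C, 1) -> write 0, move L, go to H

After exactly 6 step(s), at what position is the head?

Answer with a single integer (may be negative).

Step 1: in state A at pos 1, read 0 -> (A,0)->write 1,move L,goto C. Now: state=C, head=0, tape[-4..2]=0100010 (head:     ^)
Step 2: in state C at pos 0, read 0 -> (C,0)->write 0,move R,goto A. Now: state=A, head=1, tape[-4..2]=0100010 (head:      ^)
Step 3: in state A at pos 1, read 1 -> (A,1)->write 1,move L,goto A. Now: state=A, head=0, tape[-4..2]=0100010 (head:     ^)
Step 4: in state A at pos 0, read 0 -> (A,0)->write 1,move L,goto C. Now: state=C, head=-1, tape[-4..2]=0100110 (head:    ^)
Step 5: in state C at pos -1, read 0 -> (C,0)->write 0,move R,goto A. Now: state=A, head=0, tape[-4..2]=0100110 (head:     ^)
Step 6: in state A at pos 0, read 1 -> (A,1)->write 1,move L,goto A. Now: state=A, head=-1, tape[-4..2]=0100110 (head:    ^)

Answer: -1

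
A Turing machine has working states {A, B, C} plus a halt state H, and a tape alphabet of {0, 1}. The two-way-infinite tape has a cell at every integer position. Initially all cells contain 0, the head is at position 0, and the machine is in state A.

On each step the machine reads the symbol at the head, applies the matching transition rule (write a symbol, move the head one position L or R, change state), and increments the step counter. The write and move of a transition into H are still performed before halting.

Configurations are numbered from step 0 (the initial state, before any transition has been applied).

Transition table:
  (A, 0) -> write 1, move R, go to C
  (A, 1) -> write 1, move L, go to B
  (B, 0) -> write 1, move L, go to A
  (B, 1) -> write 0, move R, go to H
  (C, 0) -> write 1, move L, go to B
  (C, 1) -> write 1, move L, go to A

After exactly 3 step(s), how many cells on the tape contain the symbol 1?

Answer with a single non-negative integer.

Answer: 1

Derivation:
Step 1: in state A at pos 0, read 0 -> (A,0)->write 1,move R,goto C. Now: state=C, head=1, tape[-1..2]=0100 (head:   ^)
Step 2: in state C at pos 1, read 0 -> (C,0)->write 1,move L,goto B. Now: state=B, head=0, tape[-1..2]=0110 (head:  ^)
Step 3: in state B at pos 0, read 1 -> (B,1)->write 0,move R,goto H. Now: state=H, head=1, tape[-1..2]=0010 (head:   ^)
Cells containing 1 after step 3: {1} -> 1 cell(s)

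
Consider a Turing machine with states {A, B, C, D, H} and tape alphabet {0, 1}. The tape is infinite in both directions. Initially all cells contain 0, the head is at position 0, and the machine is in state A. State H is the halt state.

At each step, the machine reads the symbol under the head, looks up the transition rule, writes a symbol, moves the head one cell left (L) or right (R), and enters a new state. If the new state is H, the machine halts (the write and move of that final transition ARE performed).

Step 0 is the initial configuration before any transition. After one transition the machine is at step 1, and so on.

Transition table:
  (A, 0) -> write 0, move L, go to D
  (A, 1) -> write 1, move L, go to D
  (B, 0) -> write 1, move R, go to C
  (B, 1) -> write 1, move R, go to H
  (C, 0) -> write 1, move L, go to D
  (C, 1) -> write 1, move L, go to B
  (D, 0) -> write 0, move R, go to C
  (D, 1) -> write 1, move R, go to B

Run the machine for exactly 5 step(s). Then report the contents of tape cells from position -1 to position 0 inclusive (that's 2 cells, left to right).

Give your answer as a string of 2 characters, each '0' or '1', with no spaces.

Answer: 01

Derivation:
Step 1: in state A at pos 0, read 0 -> (A,0)->write 0,move L,goto D. Now: state=D, head=-1, tape[-2..1]=0000 (head:  ^)
Step 2: in state D at pos -1, read 0 -> (D,0)->write 0,move R,goto C. Now: state=C, head=0, tape[-2..1]=0000 (head:   ^)
Step 3: in state C at pos 0, read 0 -> (C,0)->write 1,move L,goto D. Now: state=D, head=-1, tape[-2..1]=0010 (head:  ^)
Step 4: in state D at pos -1, read 0 -> (D,0)->write 0,move R,goto C. Now: state=C, head=0, tape[-2..1]=0010 (head:   ^)
Step 5: in state C at pos 0, read 1 -> (C,1)->write 1,move L,goto B. Now: state=B, head=-1, tape[-2..1]=0010 (head:  ^)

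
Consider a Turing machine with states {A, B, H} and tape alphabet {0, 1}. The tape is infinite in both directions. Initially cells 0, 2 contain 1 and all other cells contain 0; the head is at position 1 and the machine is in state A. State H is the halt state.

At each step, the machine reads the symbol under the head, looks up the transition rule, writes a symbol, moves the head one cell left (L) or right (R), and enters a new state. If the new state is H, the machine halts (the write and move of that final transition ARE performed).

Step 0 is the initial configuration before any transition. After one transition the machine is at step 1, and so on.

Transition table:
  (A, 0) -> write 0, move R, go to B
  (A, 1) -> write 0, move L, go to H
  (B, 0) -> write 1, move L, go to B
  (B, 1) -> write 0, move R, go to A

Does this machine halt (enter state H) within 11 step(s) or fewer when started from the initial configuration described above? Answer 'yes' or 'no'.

Step 1: in state A at pos 1, read 0 -> (A,0)->write 0,move R,goto B. Now: state=B, head=2, tape[-1..3]=01010 (head:    ^)
Step 2: in state B at pos 2, read 1 -> (B,1)->write 0,move R,goto A. Now: state=A, head=3, tape[-1..4]=010000 (head:     ^)
Step 3: in state A at pos 3, read 0 -> (A,0)->write 0,move R,goto B. Now: state=B, head=4, tape[-1..5]=0100000 (head:      ^)
Step 4: in state B at pos 4, read 0 -> (B,0)->write 1,move L,goto B. Now: state=B, head=3, tape[-1..5]=0100010 (head:     ^)
Step 5: in state B at pos 3, read 0 -> (B,0)->write 1,move L,goto B. Now: state=B, head=2, tape[-1..5]=0100110 (head:    ^)
Step 6: in state B at pos 2, read 0 -> (B,0)->write 1,move L,goto B. Now: state=B, head=1, tape[-1..5]=0101110 (head:   ^)
Step 7: in state B at pos 1, read 0 -> (B,0)->write 1,move L,goto B. Now: state=B, head=0, tape[-1..5]=0111110 (head:  ^)
Step 8: in state B at pos 0, read 1 -> (B,1)->write 0,move R,goto A. Now: state=A, head=1, tape[-1..5]=0011110 (head:   ^)
Step 9: in state A at pos 1, read 1 -> (A,1)->write 0,move L,goto H. Now: state=H, head=0, tape[-1..5]=0001110 (head:  ^)
State H reached at step 9; 9 <= 11 -> yes

Answer: yes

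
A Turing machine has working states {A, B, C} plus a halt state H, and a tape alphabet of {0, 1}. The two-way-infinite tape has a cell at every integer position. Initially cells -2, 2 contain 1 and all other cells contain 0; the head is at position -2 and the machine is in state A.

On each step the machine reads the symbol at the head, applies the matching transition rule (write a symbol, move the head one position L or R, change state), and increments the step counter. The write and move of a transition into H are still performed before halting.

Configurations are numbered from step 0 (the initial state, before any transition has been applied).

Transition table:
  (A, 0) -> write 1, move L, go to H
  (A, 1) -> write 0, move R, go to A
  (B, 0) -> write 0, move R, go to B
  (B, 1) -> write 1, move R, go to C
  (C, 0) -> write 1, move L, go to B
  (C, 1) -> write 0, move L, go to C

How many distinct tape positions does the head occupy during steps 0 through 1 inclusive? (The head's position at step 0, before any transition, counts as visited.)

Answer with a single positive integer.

Answer: 2

Derivation:
Step 1: in state A at pos -2, read 1 -> (A,1)->write 0,move R,goto A. Now: state=A, head=-1, tape[-3..3]=0000010 (head:   ^)
Head positions at steps 0..1: starting at -2, distinct positions visited = {-2, -1} -> 2 position(s)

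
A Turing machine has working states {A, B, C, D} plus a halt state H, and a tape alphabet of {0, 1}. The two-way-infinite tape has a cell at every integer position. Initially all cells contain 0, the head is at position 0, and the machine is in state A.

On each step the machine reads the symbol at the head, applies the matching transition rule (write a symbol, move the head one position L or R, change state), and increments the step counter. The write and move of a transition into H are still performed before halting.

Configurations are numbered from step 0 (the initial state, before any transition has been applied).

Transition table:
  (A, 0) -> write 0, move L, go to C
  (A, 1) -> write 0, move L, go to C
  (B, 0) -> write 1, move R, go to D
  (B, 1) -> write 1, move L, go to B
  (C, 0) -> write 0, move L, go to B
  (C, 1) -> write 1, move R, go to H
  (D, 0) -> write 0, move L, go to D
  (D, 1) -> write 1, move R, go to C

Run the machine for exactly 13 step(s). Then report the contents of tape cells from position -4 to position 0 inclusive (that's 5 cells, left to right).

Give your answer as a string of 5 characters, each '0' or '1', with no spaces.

Step 1: in state A at pos 0, read 0 -> (A,0)->write 0,move L,goto C. Now: state=C, head=-1, tape[-2..1]=0000 (head:  ^)
Step 2: in state C at pos -1, read 0 -> (C,0)->write 0,move L,goto B. Now: state=B, head=-2, tape[-3..1]=00000 (head:  ^)
Step 3: in state B at pos -2, read 0 -> (B,0)->write 1,move R,goto D. Now: state=D, head=-1, tape[-3..1]=01000 (head:   ^)
Step 4: in state D at pos -1, read 0 -> (D,0)->write 0,move L,goto D. Now: state=D, head=-2, tape[-3..1]=01000 (head:  ^)
Step 5: in state D at pos -2, read 1 -> (D,1)->write 1,move R,goto C. Now: state=C, head=-1, tape[-3..1]=01000 (head:   ^)
Step 6: in state C at pos -1, read 0 -> (C,0)->write 0,move L,goto B. Now: state=B, head=-2, tape[-3..1]=01000 (head:  ^)
Step 7: in state B at pos -2, read 1 -> (B,1)->write 1,move L,goto B. Now: state=B, head=-3, tape[-4..1]=001000 (head:  ^)
Step 8: in state B at pos -3, read 0 -> (B,0)->write 1,move R,goto D. Now: state=D, head=-2, tape[-4..1]=011000 (head:   ^)
Step 9: in state D at pos -2, read 1 -> (D,1)->write 1,move R,goto C. Now: state=C, head=-1, tape[-4..1]=011000 (head:    ^)
Step 10: in state C at pos -1, read 0 -> (C,0)->write 0,move L,goto B. Now: state=B, head=-2, tape[-4..1]=011000 (head:   ^)
Step 11: in state B at pos -2, read 1 -> (B,1)->write 1,move L,goto B. Now: state=B, head=-3, tape[-4..1]=011000 (head:  ^)
Step 12: in state B at pos -3, read 1 -> (B,1)->write 1,move L,goto B. Now: state=B, head=-4, tape[-5..1]=0011000 (head:  ^)
Step 13: in state B at pos -4, read 0 -> (B,0)->write 1,move R,goto D. Now: state=D, head=-3, tape[-5..1]=0111000 (head:   ^)

Answer: 11100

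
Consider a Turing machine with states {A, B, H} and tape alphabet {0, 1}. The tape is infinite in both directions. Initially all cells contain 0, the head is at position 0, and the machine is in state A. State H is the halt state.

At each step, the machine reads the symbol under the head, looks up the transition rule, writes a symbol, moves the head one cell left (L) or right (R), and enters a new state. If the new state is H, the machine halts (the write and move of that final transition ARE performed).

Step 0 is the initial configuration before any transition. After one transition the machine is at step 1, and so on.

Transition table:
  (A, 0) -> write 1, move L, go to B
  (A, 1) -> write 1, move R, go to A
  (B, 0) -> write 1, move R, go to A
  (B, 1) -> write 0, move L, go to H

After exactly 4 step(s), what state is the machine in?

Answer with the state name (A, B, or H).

Answer: B

Derivation:
Step 1: in state A at pos 0, read 0 -> (A,0)->write 1,move L,goto B. Now: state=B, head=-1, tape[-2..1]=0010 (head:  ^)
Step 2: in state B at pos -1, read 0 -> (B,0)->write 1,move R,goto A. Now: state=A, head=0, tape[-2..1]=0110 (head:   ^)
Step 3: in state A at pos 0, read 1 -> (A,1)->write 1,move R,goto A. Now: state=A, head=1, tape[-2..2]=01100 (head:    ^)
Step 4: in state A at pos 1, read 0 -> (A,0)->write 1,move L,goto B. Now: state=B, head=0, tape[-2..2]=01110 (head:   ^)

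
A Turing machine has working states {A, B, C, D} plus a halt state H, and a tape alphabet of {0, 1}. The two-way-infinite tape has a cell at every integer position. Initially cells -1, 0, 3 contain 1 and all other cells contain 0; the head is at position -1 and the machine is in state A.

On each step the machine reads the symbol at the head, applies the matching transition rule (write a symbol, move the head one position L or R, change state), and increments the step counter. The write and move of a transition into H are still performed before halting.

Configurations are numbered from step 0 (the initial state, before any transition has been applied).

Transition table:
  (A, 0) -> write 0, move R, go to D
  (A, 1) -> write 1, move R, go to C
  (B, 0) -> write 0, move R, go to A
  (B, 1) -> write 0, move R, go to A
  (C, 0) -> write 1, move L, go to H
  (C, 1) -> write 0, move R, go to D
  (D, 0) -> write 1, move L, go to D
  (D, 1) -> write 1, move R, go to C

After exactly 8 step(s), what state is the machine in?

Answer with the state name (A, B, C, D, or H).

Step 1: in state A at pos -1, read 1 -> (A,1)->write 1,move R,goto C. Now: state=C, head=0, tape[-2..4]=0110010 (head:   ^)
Step 2: in state C at pos 0, read 1 -> (C,1)->write 0,move R,goto D. Now: state=D, head=1, tape[-2..4]=0100010 (head:    ^)
Step 3: in state D at pos 1, read 0 -> (D,0)->write 1,move L,goto D. Now: state=D, head=0, tape[-2..4]=0101010 (head:   ^)
Step 4: in state D at pos 0, read 0 -> (D,0)->write 1,move L,goto D. Now: state=D, head=-1, tape[-2..4]=0111010 (head:  ^)
Step 5: in state D at pos -1, read 1 -> (D,1)->write 1,move R,goto C. Now: state=C, head=0, tape[-2..4]=0111010 (head:   ^)
Step 6: in state C at pos 0, read 1 -> (C,1)->write 0,move R,goto D. Now: state=D, head=1, tape[-2..4]=0101010 (head:    ^)
Step 7: in state D at pos 1, read 1 -> (D,1)->write 1,move R,goto C. Now: state=C, head=2, tape[-2..4]=0101010 (head:     ^)
Step 8: in state C at pos 2, read 0 -> (C,0)->write 1,move L,goto H. Now: state=H, head=1, tape[-2..4]=0101110 (head:    ^)

Answer: H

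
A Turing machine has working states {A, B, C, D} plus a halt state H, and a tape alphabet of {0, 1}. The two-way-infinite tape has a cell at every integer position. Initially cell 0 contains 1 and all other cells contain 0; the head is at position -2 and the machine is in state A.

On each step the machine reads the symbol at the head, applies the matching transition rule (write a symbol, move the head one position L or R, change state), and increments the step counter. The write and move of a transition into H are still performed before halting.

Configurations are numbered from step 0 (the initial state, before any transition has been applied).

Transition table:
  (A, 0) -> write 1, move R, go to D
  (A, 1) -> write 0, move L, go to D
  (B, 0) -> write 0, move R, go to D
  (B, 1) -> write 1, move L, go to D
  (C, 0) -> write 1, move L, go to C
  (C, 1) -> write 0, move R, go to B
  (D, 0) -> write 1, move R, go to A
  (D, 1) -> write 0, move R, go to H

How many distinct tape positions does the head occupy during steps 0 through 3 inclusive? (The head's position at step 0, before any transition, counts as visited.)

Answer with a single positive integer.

Step 1: in state A at pos -2, read 0 -> (A,0)->write 1,move R,goto D. Now: state=D, head=-1, tape[-3..1]=01010 (head:   ^)
Step 2: in state D at pos -1, read 0 -> (D,0)->write 1,move R,goto A. Now: state=A, head=0, tape[-3..1]=01110 (head:    ^)
Step 3: in state A at pos 0, read 1 -> (A,1)->write 0,move L,goto D. Now: state=D, head=-1, tape[-3..1]=01100 (head:   ^)
Head positions at steps 0..3: starting at -2, distinct positions visited = {-2, -1, 0} -> 3 position(s)

Answer: 3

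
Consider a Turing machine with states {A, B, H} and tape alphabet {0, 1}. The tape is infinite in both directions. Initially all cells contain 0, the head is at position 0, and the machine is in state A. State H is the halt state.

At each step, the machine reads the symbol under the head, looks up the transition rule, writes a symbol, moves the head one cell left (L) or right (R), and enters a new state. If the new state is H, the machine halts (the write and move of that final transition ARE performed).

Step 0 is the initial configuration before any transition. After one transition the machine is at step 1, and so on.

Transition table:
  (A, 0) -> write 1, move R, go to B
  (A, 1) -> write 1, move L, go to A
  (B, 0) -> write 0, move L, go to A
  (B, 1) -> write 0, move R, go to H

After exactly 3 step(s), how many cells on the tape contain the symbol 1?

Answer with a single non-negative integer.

Step 1: in state A at pos 0, read 0 -> (A,0)->write 1,move R,goto B. Now: state=B, head=1, tape[-1..2]=0100 (head:   ^)
Step 2: in state B at pos 1, read 0 -> (B,0)->write 0,move L,goto A. Now: state=A, head=0, tape[-1..2]=0100 (head:  ^)
Step 3: in state A at pos 0, read 1 -> (A,1)->write 1,move L,goto A. Now: state=A, head=-1, tape[-2..2]=00100 (head:  ^)
Cells containing 1 after step 3: {0} -> 1 cell(s)

Answer: 1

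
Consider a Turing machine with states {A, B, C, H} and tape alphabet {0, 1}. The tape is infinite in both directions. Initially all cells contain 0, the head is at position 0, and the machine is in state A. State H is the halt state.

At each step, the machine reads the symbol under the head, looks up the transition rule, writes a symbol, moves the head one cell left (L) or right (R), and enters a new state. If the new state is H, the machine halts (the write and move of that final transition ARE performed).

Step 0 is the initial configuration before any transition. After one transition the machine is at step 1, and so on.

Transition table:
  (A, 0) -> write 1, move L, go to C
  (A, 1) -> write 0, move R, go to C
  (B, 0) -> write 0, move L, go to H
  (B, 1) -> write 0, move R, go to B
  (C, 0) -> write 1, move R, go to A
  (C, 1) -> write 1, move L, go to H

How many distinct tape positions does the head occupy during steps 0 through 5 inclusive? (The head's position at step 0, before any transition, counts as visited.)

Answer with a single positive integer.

Step 1: in state A at pos 0, read 0 -> (A,0)->write 1,move L,goto C. Now: state=C, head=-1, tape[-2..1]=0010 (head:  ^)
Step 2: in state C at pos -1, read 0 -> (C,0)->write 1,move R,goto A. Now: state=A, head=0, tape[-2..1]=0110 (head:   ^)
Step 3: in state A at pos 0, read 1 -> (A,1)->write 0,move R,goto C. Now: state=C, head=1, tape[-2..2]=01000 (head:    ^)
Step 4: in state C at pos 1, read 0 -> (C,0)->write 1,move R,goto A. Now: state=A, head=2, tape[-2..3]=010100 (head:     ^)
Step 5: in state A at pos 2, read 0 -> (A,0)->write 1,move L,goto C. Now: state=C, head=1, tape[-2..3]=010110 (head:    ^)
Head positions at steps 0..5: starting at 0, distinct positions visited = {-1, 0, 1, 2} -> 4 position(s)

Answer: 4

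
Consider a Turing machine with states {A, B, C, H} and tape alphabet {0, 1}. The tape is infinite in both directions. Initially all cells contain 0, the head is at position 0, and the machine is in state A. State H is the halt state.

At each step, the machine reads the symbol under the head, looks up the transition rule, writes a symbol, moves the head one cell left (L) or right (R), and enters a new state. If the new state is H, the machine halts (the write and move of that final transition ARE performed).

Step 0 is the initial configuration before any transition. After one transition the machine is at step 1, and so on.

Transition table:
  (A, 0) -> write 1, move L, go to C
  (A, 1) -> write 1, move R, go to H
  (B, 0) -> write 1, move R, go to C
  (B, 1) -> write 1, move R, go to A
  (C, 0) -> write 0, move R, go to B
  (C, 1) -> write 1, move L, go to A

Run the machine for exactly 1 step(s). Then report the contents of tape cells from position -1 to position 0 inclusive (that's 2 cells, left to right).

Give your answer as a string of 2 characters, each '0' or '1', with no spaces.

Answer: 01

Derivation:
Step 1: in state A at pos 0, read 0 -> (A,0)->write 1,move L,goto C. Now: state=C, head=-1, tape[-2..1]=0010 (head:  ^)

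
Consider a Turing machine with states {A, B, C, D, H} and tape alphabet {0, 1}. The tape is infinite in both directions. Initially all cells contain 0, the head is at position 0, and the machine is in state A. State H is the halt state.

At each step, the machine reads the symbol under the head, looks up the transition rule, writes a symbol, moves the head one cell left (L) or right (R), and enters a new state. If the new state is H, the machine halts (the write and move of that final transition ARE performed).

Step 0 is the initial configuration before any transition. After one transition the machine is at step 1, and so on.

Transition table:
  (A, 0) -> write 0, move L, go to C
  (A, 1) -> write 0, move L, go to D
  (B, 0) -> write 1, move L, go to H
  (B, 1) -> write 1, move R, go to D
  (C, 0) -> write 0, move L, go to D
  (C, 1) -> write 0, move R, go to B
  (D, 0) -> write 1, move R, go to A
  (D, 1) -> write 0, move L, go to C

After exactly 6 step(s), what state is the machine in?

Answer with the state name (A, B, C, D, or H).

Answer: H

Derivation:
Step 1: in state A at pos 0, read 0 -> (A,0)->write 0,move L,goto C. Now: state=C, head=-1, tape[-2..1]=0000 (head:  ^)
Step 2: in state C at pos -1, read 0 -> (C,0)->write 0,move L,goto D. Now: state=D, head=-2, tape[-3..1]=00000 (head:  ^)
Step 3: in state D at pos -2, read 0 -> (D,0)->write 1,move R,goto A. Now: state=A, head=-1, tape[-3..1]=01000 (head:   ^)
Step 4: in state A at pos -1, read 0 -> (A,0)->write 0,move L,goto C. Now: state=C, head=-2, tape[-3..1]=01000 (head:  ^)
Step 5: in state C at pos -2, read 1 -> (C,1)->write 0,move R,goto B. Now: state=B, head=-1, tape[-3..1]=00000 (head:   ^)
Step 6: in state B at pos -1, read 0 -> (B,0)->write 1,move L,goto H. Now: state=H, head=-2, tape[-3..1]=00100 (head:  ^)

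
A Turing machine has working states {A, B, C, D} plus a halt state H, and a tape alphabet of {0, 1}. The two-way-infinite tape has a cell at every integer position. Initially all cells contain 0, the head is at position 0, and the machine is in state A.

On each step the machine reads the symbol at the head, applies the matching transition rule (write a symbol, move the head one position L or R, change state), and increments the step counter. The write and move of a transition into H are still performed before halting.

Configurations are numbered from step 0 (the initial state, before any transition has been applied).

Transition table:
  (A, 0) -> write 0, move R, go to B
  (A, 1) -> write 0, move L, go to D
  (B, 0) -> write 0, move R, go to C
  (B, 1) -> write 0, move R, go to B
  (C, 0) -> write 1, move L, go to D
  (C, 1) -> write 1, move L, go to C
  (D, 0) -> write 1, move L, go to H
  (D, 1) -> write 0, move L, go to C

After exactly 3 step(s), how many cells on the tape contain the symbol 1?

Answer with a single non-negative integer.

Answer: 1

Derivation:
Step 1: in state A at pos 0, read 0 -> (A,0)->write 0,move R,goto B. Now: state=B, head=1, tape[-1..2]=0000 (head:   ^)
Step 2: in state B at pos 1, read 0 -> (B,0)->write 0,move R,goto C. Now: state=C, head=2, tape[-1..3]=00000 (head:    ^)
Step 3: in state C at pos 2, read 0 -> (C,0)->write 1,move L,goto D. Now: state=D, head=1, tape[-1..3]=00010 (head:   ^)
Cells containing 1 after step 3: {2} -> 1 cell(s)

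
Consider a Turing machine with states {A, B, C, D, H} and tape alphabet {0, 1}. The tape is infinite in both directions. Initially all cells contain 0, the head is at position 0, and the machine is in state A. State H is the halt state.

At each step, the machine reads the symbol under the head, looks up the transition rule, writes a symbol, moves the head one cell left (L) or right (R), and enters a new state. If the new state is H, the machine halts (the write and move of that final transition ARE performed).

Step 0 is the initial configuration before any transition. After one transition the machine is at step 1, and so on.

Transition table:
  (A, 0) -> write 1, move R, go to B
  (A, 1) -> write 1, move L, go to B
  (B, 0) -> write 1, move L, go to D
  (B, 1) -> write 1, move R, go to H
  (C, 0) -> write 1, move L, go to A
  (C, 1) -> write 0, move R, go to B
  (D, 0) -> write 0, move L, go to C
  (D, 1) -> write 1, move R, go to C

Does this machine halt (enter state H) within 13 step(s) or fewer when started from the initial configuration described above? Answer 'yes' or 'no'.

Step 1: in state A at pos 0, read 0 -> (A,0)->write 1,move R,goto B. Now: state=B, head=1, tape[-1..2]=0100 (head:   ^)
Step 2: in state B at pos 1, read 0 -> (B,0)->write 1,move L,goto D. Now: state=D, head=0, tape[-1..2]=0110 (head:  ^)
Step 3: in state D at pos 0, read 1 -> (D,1)->write 1,move R,goto C. Now: state=C, head=1, tape[-1..2]=0110 (head:   ^)
Step 4: in state C at pos 1, read 1 -> (C,1)->write 0,move R,goto B. Now: state=B, head=2, tape[-1..3]=01000 (head:    ^)
Step 5: in state B at pos 2, read 0 -> (B,0)->write 1,move L,goto D. Now: state=D, head=1, tape[-1..3]=01010 (head:   ^)
Step 6: in state D at pos 1, read 0 -> (D,0)->write 0,move L,goto C. Now: state=C, head=0, tape[-1..3]=01010 (head:  ^)
Step 7: in state C at pos 0, read 1 -> (C,1)->write 0,move R,goto B. Now: state=B, head=1, tape[-1..3]=00010 (head:   ^)
Step 8: in state B at pos 1, read 0 -> (B,0)->write 1,move L,goto D. Now: state=D, head=0, tape[-1..3]=00110 (head:  ^)
Step 9: in state D at pos 0, read 0 -> (D,0)->write 0,move L,goto C. Now: state=C, head=-1, tape[-2..3]=000110 (head:  ^)
Step 10: in state C at pos -1, read 0 -> (C,0)->write 1,move L,goto A. Now: state=A, head=-2, tape[-3..3]=0010110 (head:  ^)
Step 11: in state A at pos -2, read 0 -> (A,0)->write 1,move R,goto B. Now: state=B, head=-1, tape[-3..3]=0110110 (head:   ^)
Step 12: in state B at pos -1, read 1 -> (B,1)->write 1,move R,goto H. Now: state=H, head=0, tape[-3..3]=0110110 (head:    ^)
State H reached at step 12; 12 <= 13 -> yes

Answer: yes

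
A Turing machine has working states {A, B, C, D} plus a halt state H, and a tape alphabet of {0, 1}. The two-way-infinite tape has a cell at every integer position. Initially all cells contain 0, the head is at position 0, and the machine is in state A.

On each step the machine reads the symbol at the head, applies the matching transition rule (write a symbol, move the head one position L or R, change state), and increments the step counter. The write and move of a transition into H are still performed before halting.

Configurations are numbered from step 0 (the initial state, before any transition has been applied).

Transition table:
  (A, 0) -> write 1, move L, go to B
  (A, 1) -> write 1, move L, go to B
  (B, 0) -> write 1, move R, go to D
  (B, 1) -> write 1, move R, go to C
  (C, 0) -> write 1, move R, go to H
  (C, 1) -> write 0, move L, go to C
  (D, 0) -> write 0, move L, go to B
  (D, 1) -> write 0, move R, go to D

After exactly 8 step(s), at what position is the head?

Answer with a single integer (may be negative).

Step 1: in state A at pos 0, read 0 -> (A,0)->write 1,move L,goto B. Now: state=B, head=-1, tape[-2..1]=0010 (head:  ^)
Step 2: in state B at pos -1, read 0 -> (B,0)->write 1,move R,goto D. Now: state=D, head=0, tape[-2..1]=0110 (head:   ^)
Step 3: in state D at pos 0, read 1 -> (D,1)->write 0,move R,goto D. Now: state=D, head=1, tape[-2..2]=01000 (head:    ^)
Step 4: in state D at pos 1, read 0 -> (D,0)->write 0,move L,goto B. Now: state=B, head=0, tape[-2..2]=01000 (head:   ^)
Step 5: in state B at pos 0, read 0 -> (B,0)->write 1,move R,goto D. Now: state=D, head=1, tape[-2..2]=01100 (head:    ^)
Step 6: in state D at pos 1, read 0 -> (D,0)->write 0,move L,goto B. Now: state=B, head=0, tape[-2..2]=01100 (head:   ^)
Step 7: in state B at pos 0, read 1 -> (B,1)->write 1,move R,goto C. Now: state=C, head=1, tape[-2..2]=01100 (head:    ^)
Step 8: in state C at pos 1, read 0 -> (C,0)->write 1,move R,goto H. Now: state=H, head=2, tape[-2..3]=011100 (head:     ^)

Answer: 2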